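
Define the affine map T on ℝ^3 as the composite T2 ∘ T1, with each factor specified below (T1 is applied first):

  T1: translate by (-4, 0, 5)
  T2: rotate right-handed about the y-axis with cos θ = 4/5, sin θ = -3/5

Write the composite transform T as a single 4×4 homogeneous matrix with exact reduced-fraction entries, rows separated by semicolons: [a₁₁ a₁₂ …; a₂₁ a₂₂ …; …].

T = [4/5 0 -3/5 -31/5; 0 1 0 0; 3/5 0 4/5 8/5; 0 0 0 1]

T1 = [1 0 0 -4; 0 1 0 0; 0 0 1 5; 0 0 0 1]
T2·T1 = [4/5 0 -3/5 -31/5; 0 1 0 0; 3/5 0 4/5 8/5; 0 0 0 1]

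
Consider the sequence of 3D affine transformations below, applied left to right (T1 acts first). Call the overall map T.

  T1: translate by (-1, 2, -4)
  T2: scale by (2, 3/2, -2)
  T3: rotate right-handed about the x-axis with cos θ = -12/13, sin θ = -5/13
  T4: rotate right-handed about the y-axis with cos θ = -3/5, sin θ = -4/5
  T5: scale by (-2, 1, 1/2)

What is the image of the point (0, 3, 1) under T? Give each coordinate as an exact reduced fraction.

T1 translate by (-1, 2, -4): (0, 3, 1) → (-1, 5, -3)
T2 scale by (2, 3/2, -2): (-1, 5, -3) → (-2, 15/2, 6)
T3 rotate right-handed about the x-axis with cos θ = -12/13, sin θ = -5/13: (-2, 15/2, 6) → (-2, -60/13, -219/26)
T4 rotate right-handed about the y-axis with cos θ = -3/5, sin θ = -4/5: (-2, -60/13, -219/26) → (516/65, -60/13, 449/130)
T5 scale by (-2, 1, 1/2): (516/65, -60/13, 449/130) → (-1032/65, -60/13, 449/260)

T(p) = (-1032/65, -60/13, 449/260)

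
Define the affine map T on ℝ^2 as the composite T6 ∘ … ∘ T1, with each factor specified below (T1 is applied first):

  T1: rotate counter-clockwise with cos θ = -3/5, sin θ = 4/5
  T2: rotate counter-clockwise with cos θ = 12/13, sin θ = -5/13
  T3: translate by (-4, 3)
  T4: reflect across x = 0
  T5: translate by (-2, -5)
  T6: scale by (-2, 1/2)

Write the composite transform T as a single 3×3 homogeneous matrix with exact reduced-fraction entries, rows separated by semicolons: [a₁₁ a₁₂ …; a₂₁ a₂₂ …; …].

T = [-32/65 -126/65 -4; 63/130 -8/65 -1; 0 0 1]

T1 = [-3/5 -4/5 0; 4/5 -3/5 0; 0 0 1]
T2·T1 = [-16/65 -63/65 0; 63/65 -16/65 0; 0 0 1]
T3·…·T1 = [-16/65 -63/65 -4; 63/65 -16/65 3; 0 0 1]
T4·…·T1 = [16/65 63/65 4; 63/65 -16/65 3; 0 0 1]
T5·…·T1 = [16/65 63/65 2; 63/65 -16/65 -2; 0 0 1]
T6·…·T1 = [-32/65 -126/65 -4; 63/130 -8/65 -1; 0 0 1]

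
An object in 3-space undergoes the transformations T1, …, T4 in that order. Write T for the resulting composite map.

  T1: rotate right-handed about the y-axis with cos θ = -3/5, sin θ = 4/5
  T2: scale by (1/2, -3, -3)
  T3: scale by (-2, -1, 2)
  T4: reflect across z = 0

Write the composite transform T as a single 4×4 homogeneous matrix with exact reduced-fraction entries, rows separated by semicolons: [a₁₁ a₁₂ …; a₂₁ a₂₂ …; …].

T1 = [-3/5 0 4/5 0; 0 1 0 0; -4/5 0 -3/5 0; 0 0 0 1]
T2·T1 = [-3/10 0 2/5 0; 0 -3 0 0; 12/5 0 9/5 0; 0 0 0 1]
T3·…·T1 = [3/5 0 -4/5 0; 0 3 0 0; 24/5 0 18/5 0; 0 0 0 1]
T4·…·T1 = [3/5 0 -4/5 0; 0 3 0 0; -24/5 0 -18/5 0; 0 0 0 1]

T = [3/5 0 -4/5 0; 0 3 0 0; -24/5 0 -18/5 0; 0 0 0 1]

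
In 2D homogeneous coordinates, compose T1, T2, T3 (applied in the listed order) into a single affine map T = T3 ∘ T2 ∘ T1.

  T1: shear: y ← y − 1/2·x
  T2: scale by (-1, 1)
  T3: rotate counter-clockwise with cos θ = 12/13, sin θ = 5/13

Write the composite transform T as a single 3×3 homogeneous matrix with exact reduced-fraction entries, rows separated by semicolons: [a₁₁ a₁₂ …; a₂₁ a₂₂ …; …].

T1 = [1 0 0; -1/2 1 0; 0 0 1]
T2·T1 = [-1 0 0; -1/2 1 0; 0 0 1]
T3·…·T1 = [-19/26 -5/13 0; -11/13 12/13 0; 0 0 1]

T = [-19/26 -5/13 0; -11/13 12/13 0; 0 0 1]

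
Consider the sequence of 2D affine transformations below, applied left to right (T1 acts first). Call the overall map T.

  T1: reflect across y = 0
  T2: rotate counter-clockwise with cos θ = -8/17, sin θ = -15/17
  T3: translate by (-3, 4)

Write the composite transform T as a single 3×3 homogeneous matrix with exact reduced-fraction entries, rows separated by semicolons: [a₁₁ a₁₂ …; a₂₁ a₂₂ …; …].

T = [-8/17 -15/17 -3; -15/17 8/17 4; 0 0 1]

T1 = [1 0 0; 0 -1 0; 0 0 1]
T2·T1 = [-8/17 -15/17 0; -15/17 8/17 0; 0 0 1]
T3·…·T1 = [-8/17 -15/17 -3; -15/17 8/17 4; 0 0 1]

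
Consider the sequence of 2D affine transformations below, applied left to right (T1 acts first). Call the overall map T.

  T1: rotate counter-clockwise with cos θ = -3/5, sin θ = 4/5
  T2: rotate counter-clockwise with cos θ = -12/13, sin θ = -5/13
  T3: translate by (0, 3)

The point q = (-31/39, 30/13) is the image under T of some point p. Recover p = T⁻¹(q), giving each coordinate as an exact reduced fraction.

T1 = [-3/5 -4/5 0; 4/5 -3/5 0; 0 0 1]
T2·T1 = [56/65 33/65 0; -33/65 56/65 0; 0 0 1]
T3·…·T1 = [56/65 33/65 0; -33/65 56/65 3; 0 0 1]
det M = 1; M⁻¹ = [56/65 -33/65 99/65; 33/65 56/65 -168/65; 0 0 1]
M⁻¹ · (-31/39, 30/13)ᵀ = (-1/3, -1)ᵀ

p = (-1/3, -1)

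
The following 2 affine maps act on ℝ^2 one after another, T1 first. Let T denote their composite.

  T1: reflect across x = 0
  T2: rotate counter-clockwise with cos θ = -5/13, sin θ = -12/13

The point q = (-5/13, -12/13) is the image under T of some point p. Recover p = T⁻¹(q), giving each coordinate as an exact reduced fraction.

T1 = [-1 0 0; 0 1 0; 0 0 1]
T2·T1 = [5/13 12/13 0; 12/13 -5/13 0; 0 0 1]
det M = -1; M⁻¹ = [5/13 12/13 0; 12/13 -5/13 0; 0 0 1]
M⁻¹ · (-5/13, -12/13)ᵀ = (-1, 0)ᵀ

p = (-1, 0)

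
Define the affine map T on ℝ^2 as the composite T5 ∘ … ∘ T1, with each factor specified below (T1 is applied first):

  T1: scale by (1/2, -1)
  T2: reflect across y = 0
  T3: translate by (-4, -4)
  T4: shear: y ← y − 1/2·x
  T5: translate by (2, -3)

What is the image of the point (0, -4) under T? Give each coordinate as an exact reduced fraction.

T1 scale by (1/2, -1): (0, -4) → (0, 4)
T2 reflect across y = 0: (0, 4) → (0, -4)
T3 translate by (-4, -4): (0, -4) → (-4, -8)
T4 shear: y ← y − 1/2·x: (-4, -8) → (-4, -6)
T5 translate by (2, -3): (-4, -6) → (-2, -9)

T(p) = (-2, -9)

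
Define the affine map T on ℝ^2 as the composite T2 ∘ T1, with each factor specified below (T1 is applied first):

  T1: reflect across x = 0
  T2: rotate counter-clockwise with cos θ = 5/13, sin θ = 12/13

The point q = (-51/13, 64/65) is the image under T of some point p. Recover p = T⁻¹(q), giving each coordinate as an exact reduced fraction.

T1 = [-1 0 0; 0 1 0; 0 0 1]
T2·T1 = [-5/13 -12/13 0; -12/13 5/13 0; 0 0 1]
det M = -1; M⁻¹ = [-5/13 -12/13 0; -12/13 5/13 0; 0 0 1]
M⁻¹ · (-51/13, 64/65)ᵀ = (3/5, 4)ᵀ

p = (3/5, 4)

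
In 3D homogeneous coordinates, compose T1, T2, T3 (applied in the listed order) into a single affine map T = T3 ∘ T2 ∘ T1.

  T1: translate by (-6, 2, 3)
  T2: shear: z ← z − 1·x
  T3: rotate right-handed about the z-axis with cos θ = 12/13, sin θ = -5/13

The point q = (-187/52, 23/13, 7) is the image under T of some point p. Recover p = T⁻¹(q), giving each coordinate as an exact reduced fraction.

T1 = [1 0 0 -6; 0 1 0 2; 0 0 1 3; 0 0 0 1]
T2·T1 = [1 0 0 -6; 0 1 0 2; -1 0 1 9; 0 0 0 1]
T3·…·T1 = [12/13 5/13 0 -62/13; -5/13 12/13 0 54/13; -1 0 1 9; 0 0 0 1]
det M = 1; M⁻¹ = [12/13 -5/13 0 6; 5/13 12/13 0 -2; 12/13 -5/13 1 -3; 0 0 0 1]
M⁻¹ · (-187/52, 23/13, 7)ᵀ = (2, -7/4, 0)ᵀ

p = (2, -7/4, 0)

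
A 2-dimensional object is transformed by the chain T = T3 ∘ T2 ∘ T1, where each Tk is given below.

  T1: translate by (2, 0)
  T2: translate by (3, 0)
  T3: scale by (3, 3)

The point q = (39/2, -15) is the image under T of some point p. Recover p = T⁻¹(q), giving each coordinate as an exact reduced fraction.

T1 = [1 0 2; 0 1 0; 0 0 1]
T2·T1 = [1 0 5; 0 1 0; 0 0 1]
T3·…·T1 = [3 0 15; 0 3 0; 0 0 1]
det M = 9; M⁻¹ = [1/3 0 -5; 0 1/3 0; 0 0 1]
M⁻¹ · (39/2, -15)ᵀ = (3/2, -5)ᵀ

p = (3/2, -5)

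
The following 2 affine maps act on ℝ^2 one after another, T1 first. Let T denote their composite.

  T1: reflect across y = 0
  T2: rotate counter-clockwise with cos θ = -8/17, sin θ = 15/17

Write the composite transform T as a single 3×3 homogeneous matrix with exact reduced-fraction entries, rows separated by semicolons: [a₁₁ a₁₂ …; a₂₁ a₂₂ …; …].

T = [-8/17 15/17 0; 15/17 8/17 0; 0 0 1]

T1 = [1 0 0; 0 -1 0; 0 0 1]
T2·T1 = [-8/17 15/17 0; 15/17 8/17 0; 0 0 1]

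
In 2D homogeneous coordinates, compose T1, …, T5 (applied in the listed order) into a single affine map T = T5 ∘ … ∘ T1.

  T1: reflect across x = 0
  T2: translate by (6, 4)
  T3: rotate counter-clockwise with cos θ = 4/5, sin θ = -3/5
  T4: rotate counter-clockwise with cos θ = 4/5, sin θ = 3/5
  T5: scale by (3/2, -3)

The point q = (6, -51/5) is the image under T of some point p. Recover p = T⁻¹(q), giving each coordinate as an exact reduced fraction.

T1 = [-1 0 0; 0 1 0; 0 0 1]
T2·T1 = [-1 0 6; 0 1 4; 0 0 1]
T3·…·T1 = [-4/5 3/5 36/5; 3/5 4/5 -2/5; 0 0 1]
T4·…·T1 = [-1 0 6; 0 1 4; 0 0 1]
T5·…·T1 = [-3/2 0 9; 0 -3 -12; 0 0 1]
det M = 9/2; M⁻¹ = [-2/3 0 6; 0 -1/3 -4; 0 0 1]
M⁻¹ · (6, -51/5)ᵀ = (2, -3/5)ᵀ

p = (2, -3/5)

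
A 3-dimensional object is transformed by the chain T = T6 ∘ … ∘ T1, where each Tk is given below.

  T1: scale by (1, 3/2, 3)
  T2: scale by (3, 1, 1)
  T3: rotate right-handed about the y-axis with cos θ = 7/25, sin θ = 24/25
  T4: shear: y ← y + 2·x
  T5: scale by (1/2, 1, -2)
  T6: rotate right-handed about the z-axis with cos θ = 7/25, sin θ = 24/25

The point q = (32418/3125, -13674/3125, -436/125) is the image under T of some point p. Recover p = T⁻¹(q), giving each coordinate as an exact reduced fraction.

p = (-4/5, -4, -2/3)

T1 = [1 0 0 0; 0 3/2 0 0; 0 0 3 0; 0 0 0 1]
T2·T1 = [3 0 0 0; 0 3/2 0 0; 0 0 3 0; 0 0 0 1]
T3·…·T1 = [21/25 0 72/25 0; 0 3/2 0 0; -72/25 0 21/25 0; 0 0 0 1]
T4·…·T1 = [21/25 0 72/25 0; 42/25 3/2 144/25 0; -72/25 0 21/25 0; 0 0 0 1]
T5·…·T1 = [21/50 0 36/25 0; 42/25 3/2 144/25 0; 144/25 0 -42/25 0; 0 0 0 1]
T6·…·T1 = [-1869/1250 -36/25 -3204/625 0; 546/625 21/50 1872/625 0; 144/25 0 -42/25 0; 0 0 0 1]
det M = -27/2; M⁻¹ = [98/1875 112/625 4/25 0; -104/75 -178/75 0 0; 112/625 384/625 -7/150 0; 0 0 0 1]
M⁻¹ · (32418/3125, -13674/3125, -436/125)ᵀ = (-4/5, -4, -2/3)ᵀ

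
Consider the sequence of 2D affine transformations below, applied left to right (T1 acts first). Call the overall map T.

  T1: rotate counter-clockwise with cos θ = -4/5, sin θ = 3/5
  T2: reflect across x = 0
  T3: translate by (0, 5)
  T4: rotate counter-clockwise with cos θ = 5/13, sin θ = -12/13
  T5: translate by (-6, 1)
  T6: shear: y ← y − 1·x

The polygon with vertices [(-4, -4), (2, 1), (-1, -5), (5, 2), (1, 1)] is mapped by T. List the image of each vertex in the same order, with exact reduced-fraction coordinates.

T1 rotate counter-clockwise with cos θ = -4/5, sin θ = 3/5: (-4, -4) → (28/5, 4/5); (2, 1) → (-11/5, 2/5); (-1, -5) → (19/5, 17/5); (5, 2) → (-26/5, 7/5); (1, 1) → (-7/5, -1/5)
T2 reflect across x = 0: (28/5, 4/5) → (-28/5, 4/5); (-11/5, 2/5) → (11/5, 2/5); (19/5, 17/5) → (-19/5, 17/5); (-26/5, 7/5) → (26/5, 7/5); (-7/5, -1/5) → (7/5, -1/5)
T3 translate by (0, 5): (-28/5, 4/5) → (-28/5, 29/5); (11/5, 2/5) → (11/5, 27/5); (-19/5, 17/5) → (-19/5, 42/5); (26/5, 7/5) → (26/5, 32/5); (7/5, -1/5) → (7/5, 24/5)
T4 rotate counter-clockwise with cos θ = 5/13, sin θ = -12/13: (-28/5, 29/5) → (16/5, 37/5); (11/5, 27/5) → (379/65, 3/65); (-19/5, 42/5) → (409/65, 438/65); (26/5, 32/5) → (514/65, -152/65); (7/5, 24/5) → (323/65, 36/65)
T5 translate by (-6, 1): (16/5, 37/5) → (-14/5, 42/5); (379/65, 3/65) → (-11/65, 68/65); (409/65, 438/65) → (19/65, 503/65); (514/65, -152/65) → (124/65, -87/65); (323/65, 36/65) → (-67/65, 101/65)
T6 shear: y ← y − 1·x: (-14/5, 42/5) → (-14/5, 56/5); (-11/65, 68/65) → (-11/65, 79/65); (19/65, 503/65) → (19/65, 484/65); (124/65, -87/65) → (124/65, -211/65); (-67/65, 101/65) → (-67/65, 168/65)

image vertices: (-14/5, 56/5), (-11/65, 79/65), (19/65, 484/65), (124/65, -211/65), (-67/65, 168/65)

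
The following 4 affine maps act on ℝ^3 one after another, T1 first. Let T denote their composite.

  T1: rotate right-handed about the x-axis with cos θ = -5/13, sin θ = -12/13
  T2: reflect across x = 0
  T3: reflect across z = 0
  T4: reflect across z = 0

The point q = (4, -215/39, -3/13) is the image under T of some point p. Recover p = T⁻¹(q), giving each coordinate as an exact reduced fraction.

p = (-4, 7/3, -5)

T1 = [1 0 0 0; 0 -5/13 12/13 0; 0 -12/13 -5/13 0; 0 0 0 1]
T2·T1 = [-1 0 0 0; 0 -5/13 12/13 0; 0 -12/13 -5/13 0; 0 0 0 1]
T3·…·T1 = [-1 0 0 0; 0 -5/13 12/13 0; 0 12/13 5/13 0; 0 0 0 1]
T4·…·T1 = [-1 0 0 0; 0 -5/13 12/13 0; 0 -12/13 -5/13 0; 0 0 0 1]
det M = -1; M⁻¹ = [-1 0 0 0; 0 -5/13 -12/13 0; 0 12/13 -5/13 0; 0 0 0 1]
M⁻¹ · (4, -215/39, -3/13)ᵀ = (-4, 7/3, -5)ᵀ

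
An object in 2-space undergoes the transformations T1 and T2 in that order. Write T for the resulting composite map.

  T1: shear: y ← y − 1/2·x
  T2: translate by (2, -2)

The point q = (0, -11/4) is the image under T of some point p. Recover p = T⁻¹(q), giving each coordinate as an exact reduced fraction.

T1 = [1 0 0; -1/2 1 0; 0 0 1]
T2·T1 = [1 0 2; -1/2 1 -2; 0 0 1]
det M = 1; M⁻¹ = [1 0 -2; 1/2 1 1; 0 0 1]
M⁻¹ · (0, -11/4)ᵀ = (-2, -7/4)ᵀ

p = (-2, -7/4)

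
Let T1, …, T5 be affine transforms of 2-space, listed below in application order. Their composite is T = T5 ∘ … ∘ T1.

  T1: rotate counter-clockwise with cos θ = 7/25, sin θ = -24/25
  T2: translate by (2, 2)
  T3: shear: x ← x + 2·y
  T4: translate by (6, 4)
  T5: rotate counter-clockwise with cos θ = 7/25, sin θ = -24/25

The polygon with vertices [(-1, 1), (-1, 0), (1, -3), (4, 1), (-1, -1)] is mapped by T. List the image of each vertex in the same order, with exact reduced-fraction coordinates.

T1 rotate counter-clockwise with cos θ = 7/25, sin θ = -24/25: (-1, 1) → (17/25, 31/25); (-1, 0) → (-7/25, 24/25); (1, -3) → (-13/5, -9/5); (4, 1) → (52/25, -89/25); (-1, -1) → (-31/25, 17/25)
T2 translate by (2, 2): (17/25, 31/25) → (67/25, 81/25); (-7/25, 24/25) → (43/25, 74/25); (-13/5, -9/5) → (-3/5, 1/5); (52/25, -89/25) → (102/25, -39/25); (-31/25, 17/25) → (19/25, 67/25)
T3 shear: x ← x + 2·y: (67/25, 81/25) → (229/25, 81/25); (43/25, 74/25) → (191/25, 74/25); (-3/5, 1/5) → (-1/5, 1/5); (102/25, -39/25) → (24/25, -39/25); (19/25, 67/25) → (153/25, 67/25)
T4 translate by (6, 4): (229/25, 81/25) → (379/25, 181/25); (191/25, 74/25) → (341/25, 174/25); (-1/5, 1/5) → (29/5, 21/5); (24/25, -39/25) → (174/25, 61/25); (153/25, 67/25) → (303/25, 167/25)
T5 rotate counter-clockwise with cos θ = 7/25, sin θ = -24/25: (379/25, 181/25) → (6997/625, -7829/625); (341/25, 174/25) → (6563/625, -6966/625); (29/5, 21/5) → (707/125, -549/125); (174/25, 61/25) → (2682/625, -3749/625); (303/25, 167/25) → (6129/625, -6103/625)

image vertices: (6997/625, -7829/625), (6563/625, -6966/625), (707/125, -549/125), (2682/625, -3749/625), (6129/625, -6103/625)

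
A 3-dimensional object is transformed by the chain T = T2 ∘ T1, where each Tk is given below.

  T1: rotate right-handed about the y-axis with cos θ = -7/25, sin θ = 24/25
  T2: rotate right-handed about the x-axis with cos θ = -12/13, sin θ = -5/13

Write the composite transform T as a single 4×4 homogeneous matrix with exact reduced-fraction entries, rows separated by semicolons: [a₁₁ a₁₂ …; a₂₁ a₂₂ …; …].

T1 = [-7/25 0 24/25 0; 0 1 0 0; -24/25 0 -7/25 0; 0 0 0 1]
T2·T1 = [-7/25 0 24/25 0; -24/65 -12/13 -7/65 0; 288/325 -5/13 84/325 0; 0 0 0 1]

T = [-7/25 0 24/25 0; -24/65 -12/13 -7/65 0; 288/325 -5/13 84/325 0; 0 0 0 1]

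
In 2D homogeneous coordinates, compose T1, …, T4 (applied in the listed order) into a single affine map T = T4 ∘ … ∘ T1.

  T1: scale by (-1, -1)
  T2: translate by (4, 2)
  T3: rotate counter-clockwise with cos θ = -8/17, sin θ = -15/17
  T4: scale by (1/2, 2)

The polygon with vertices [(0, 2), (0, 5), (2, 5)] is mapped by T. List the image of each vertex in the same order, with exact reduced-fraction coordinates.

image vertices: (-16/17, -120/17), (-77/34, -72/17), (-61/34, -12/17)

T1 scale by (-1, -1): (0, 2) → (0, -2); (0, 5) → (0, -5); (2, 5) → (-2, -5)
T2 translate by (4, 2): (0, -2) → (4, 0); (0, -5) → (4, -3); (-2, -5) → (2, -3)
T3 rotate counter-clockwise with cos θ = -8/17, sin θ = -15/17: (4, 0) → (-32/17, -60/17); (4, -3) → (-77/17, -36/17); (2, -3) → (-61/17, -6/17)
T4 scale by (1/2, 2): (-32/17, -60/17) → (-16/17, -120/17); (-77/17, -36/17) → (-77/34, -72/17); (-61/17, -6/17) → (-61/34, -12/17)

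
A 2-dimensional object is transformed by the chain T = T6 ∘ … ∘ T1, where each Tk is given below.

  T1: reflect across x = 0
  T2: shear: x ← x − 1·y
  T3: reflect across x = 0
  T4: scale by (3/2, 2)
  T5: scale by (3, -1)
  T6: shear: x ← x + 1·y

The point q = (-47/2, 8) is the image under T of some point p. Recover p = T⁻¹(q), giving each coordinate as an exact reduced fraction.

p = (-3, -4)

T1 = [-1 0 0; 0 1 0; 0 0 1]
T2·T1 = [-1 -1 0; 0 1 0; 0 0 1]
T3·…·T1 = [1 1 0; 0 1 0; 0 0 1]
T4·…·T1 = [3/2 3/2 0; 0 2 0; 0 0 1]
T5·…·T1 = [9/2 9/2 0; 0 -2 0; 0 0 1]
T6·…·T1 = [9/2 5/2 0; 0 -2 0; 0 0 1]
det M = -9; M⁻¹ = [2/9 5/18 0; 0 -1/2 0; 0 0 1]
M⁻¹ · (-47/2, 8)ᵀ = (-3, -4)ᵀ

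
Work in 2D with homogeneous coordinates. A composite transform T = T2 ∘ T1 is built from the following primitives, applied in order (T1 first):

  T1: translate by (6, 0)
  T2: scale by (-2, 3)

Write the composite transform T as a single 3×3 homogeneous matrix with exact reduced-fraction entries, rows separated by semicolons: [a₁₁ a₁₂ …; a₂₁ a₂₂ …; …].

T = [-2 0 -12; 0 3 0; 0 0 1]

T1 = [1 0 6; 0 1 0; 0 0 1]
T2·T1 = [-2 0 -12; 0 3 0; 0 0 1]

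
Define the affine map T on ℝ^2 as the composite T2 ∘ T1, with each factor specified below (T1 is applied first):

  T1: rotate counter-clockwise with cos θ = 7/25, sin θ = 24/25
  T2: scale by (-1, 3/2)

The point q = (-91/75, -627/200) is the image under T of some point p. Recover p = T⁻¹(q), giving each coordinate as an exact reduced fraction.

T1 = [7/25 -24/25 0; 24/25 7/25 0; 0 0 1]
T2·T1 = [-7/25 24/25 0; 36/25 21/50 0; 0 0 1]
det M = -3/2; M⁻¹ = [-7/25 16/25 0; 24/25 14/75 0; 0 0 1]
M⁻¹ · (-91/75, -627/200)ᵀ = (-5/3, -7/4)ᵀ

p = (-5/3, -7/4)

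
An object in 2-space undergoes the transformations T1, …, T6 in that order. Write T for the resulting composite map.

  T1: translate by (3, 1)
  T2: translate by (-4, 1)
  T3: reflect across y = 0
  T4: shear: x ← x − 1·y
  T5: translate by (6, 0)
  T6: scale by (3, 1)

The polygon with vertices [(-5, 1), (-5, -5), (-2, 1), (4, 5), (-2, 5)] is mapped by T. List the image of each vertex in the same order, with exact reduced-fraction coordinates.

T1 translate by (3, 1): (-5, 1) → (-2, 2); (-5, -5) → (-2, -4); (-2, 1) → (1, 2); (4, 5) → (7, 6); (-2, 5) → (1, 6)
T2 translate by (-4, 1): (-2, 2) → (-6, 3); (-2, -4) → (-6, -3); (1, 2) → (-3, 3); (7, 6) → (3, 7); (1, 6) → (-3, 7)
T3 reflect across y = 0: (-6, 3) → (-6, -3); (-6, -3) → (-6, 3); (-3, 3) → (-3, -3); (3, 7) → (3, -7); (-3, 7) → (-3, -7)
T4 shear: x ← x − 1·y: (-6, -3) → (-3, -3); (-6, 3) → (-9, 3); (-3, -3) → (0, -3); (3, -7) → (10, -7); (-3, -7) → (4, -7)
T5 translate by (6, 0): (-3, -3) → (3, -3); (-9, 3) → (-3, 3); (0, -3) → (6, -3); (10, -7) → (16, -7); (4, -7) → (10, -7)
T6 scale by (3, 1): (3, -3) → (9, -3); (-3, 3) → (-9, 3); (6, -3) → (18, -3); (16, -7) → (48, -7); (10, -7) → (30, -7)

image vertices: (9, -3), (-9, 3), (18, -3), (48, -7), (30, -7)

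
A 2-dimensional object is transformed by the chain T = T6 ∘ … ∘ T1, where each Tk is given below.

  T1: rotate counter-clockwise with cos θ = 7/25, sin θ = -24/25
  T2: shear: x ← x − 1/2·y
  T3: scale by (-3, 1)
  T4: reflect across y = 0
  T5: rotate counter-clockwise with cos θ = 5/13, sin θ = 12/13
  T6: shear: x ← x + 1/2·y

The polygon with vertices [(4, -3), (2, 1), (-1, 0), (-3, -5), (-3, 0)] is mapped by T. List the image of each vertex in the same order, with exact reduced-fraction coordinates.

T1 rotate counter-clockwise with cos θ = 7/25, sin θ = -24/25: (4, -3) → (-44/25, -117/25); (2, 1) → (38/25, -41/25); (-1, 0) → (-7/25, 24/25); (-3, -5) → (-141/25, 37/25); (-3, 0) → (-21/25, 72/25)
T2 shear: x ← x − 1/2·y: (-44/25, -117/25) → (29/50, -117/25); (38/25, -41/25) → (117/50, -41/25); (-7/25, 24/25) → (-19/25, 24/25); (-141/25, 37/25) → (-319/50, 37/25); (-21/25, 72/25) → (-57/25, 72/25)
T3 scale by (-3, 1): (29/50, -117/25) → (-87/50, -117/25); (117/50, -41/25) → (-351/50, -41/25); (-19/25, 24/25) → (57/25, 24/25); (-319/50, 37/25) → (957/50, 37/25); (-57/25, 72/25) → (171/25, 72/25)
T4 reflect across y = 0: (-87/50, -117/25) → (-87/50, 117/25); (-351/50, -41/25) → (-351/50, 41/25); (57/25, 24/25) → (57/25, -24/25); (957/50, 37/25) → (957/50, -37/25); (171/25, 72/25) → (171/25, -72/25)
T5 rotate counter-clockwise with cos θ = 5/13, sin θ = 12/13: (-87/50, 117/25) → (-3243/650, 63/325); (-351/50, 41/25) → (-2739/650, -1901/325); (57/25, -24/25) → (573/325, 564/325); (957/50, -37/25) → (5673/650, 5557/325); (171/25, -72/25) → (1719/325, 1692/325)
T6 shear: x ← x + 1/2·y: (-3243/650, 63/325) → (-318/65, 63/325); (-2739/650, -1901/325) → (-464/65, -1901/325); (573/325, 564/325) → (171/65, 564/325); (5673/650, 5557/325) → (1123/65, 5557/325); (1719/325, 1692/325) → (513/65, 1692/325)

image vertices: (-318/65, 63/325), (-464/65, -1901/325), (171/65, 564/325), (1123/65, 5557/325), (513/65, 1692/325)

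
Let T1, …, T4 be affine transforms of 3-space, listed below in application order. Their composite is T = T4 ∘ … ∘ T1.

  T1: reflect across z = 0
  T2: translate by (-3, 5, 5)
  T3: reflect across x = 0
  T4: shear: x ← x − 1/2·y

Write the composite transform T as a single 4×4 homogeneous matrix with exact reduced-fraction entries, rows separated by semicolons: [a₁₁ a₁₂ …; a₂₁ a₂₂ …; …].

T1 = [1 0 0 0; 0 1 0 0; 0 0 -1 0; 0 0 0 1]
T2·T1 = [1 0 0 -3; 0 1 0 5; 0 0 -1 5; 0 0 0 1]
T3·…·T1 = [-1 0 0 3; 0 1 0 5; 0 0 -1 5; 0 0 0 1]
T4·…·T1 = [-1 -1/2 0 1/2; 0 1 0 5; 0 0 -1 5; 0 0 0 1]

T = [-1 -1/2 0 1/2; 0 1 0 5; 0 0 -1 5; 0 0 0 1]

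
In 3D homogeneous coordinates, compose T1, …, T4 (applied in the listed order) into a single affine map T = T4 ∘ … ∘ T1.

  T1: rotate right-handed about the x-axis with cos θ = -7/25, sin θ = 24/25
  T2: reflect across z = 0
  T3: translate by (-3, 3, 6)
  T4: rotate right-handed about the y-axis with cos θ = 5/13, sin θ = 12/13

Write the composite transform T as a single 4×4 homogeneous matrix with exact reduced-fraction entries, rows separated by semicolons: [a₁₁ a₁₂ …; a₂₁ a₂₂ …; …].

T = [5/13 -288/325 84/325 57/13; 0 -7/25 -24/25 3; -12/13 -24/65 7/65 66/13; 0 0 0 1]

T1 = [1 0 0 0; 0 -7/25 -24/25 0; 0 24/25 -7/25 0; 0 0 0 1]
T2·T1 = [1 0 0 0; 0 -7/25 -24/25 0; 0 -24/25 7/25 0; 0 0 0 1]
T3·…·T1 = [1 0 0 -3; 0 -7/25 -24/25 3; 0 -24/25 7/25 6; 0 0 0 1]
T4·…·T1 = [5/13 -288/325 84/325 57/13; 0 -7/25 -24/25 3; -12/13 -24/65 7/65 66/13; 0 0 0 1]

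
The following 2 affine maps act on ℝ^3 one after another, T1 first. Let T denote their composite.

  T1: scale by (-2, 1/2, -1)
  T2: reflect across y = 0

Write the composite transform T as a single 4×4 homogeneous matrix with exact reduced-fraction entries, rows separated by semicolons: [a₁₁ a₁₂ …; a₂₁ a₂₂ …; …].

T = [-2 0 0 0; 0 -1/2 0 0; 0 0 -1 0; 0 0 0 1]

T1 = [-2 0 0 0; 0 1/2 0 0; 0 0 -1 0; 0 0 0 1]
T2·T1 = [-2 0 0 0; 0 -1/2 0 0; 0 0 -1 0; 0 0 0 1]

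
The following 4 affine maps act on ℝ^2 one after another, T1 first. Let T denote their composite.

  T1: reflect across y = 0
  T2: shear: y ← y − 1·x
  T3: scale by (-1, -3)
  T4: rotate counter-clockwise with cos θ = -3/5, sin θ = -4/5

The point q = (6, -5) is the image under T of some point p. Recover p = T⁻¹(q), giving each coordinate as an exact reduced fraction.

p = (-2/5, 3)

T1 = [1 0 0; 0 -1 0; 0 0 1]
T2·T1 = [1 0 0; -1 -1 0; 0 0 1]
T3·…·T1 = [-1 0 0; 3 3 0; 0 0 1]
T4·…·T1 = [3 12/5 0; -1 -9/5 0; 0 0 1]
det M = -3; M⁻¹ = [3/5 4/5 0; -1/3 -1 0; 0 0 1]
M⁻¹ · (6, -5)ᵀ = (-2/5, 3)ᵀ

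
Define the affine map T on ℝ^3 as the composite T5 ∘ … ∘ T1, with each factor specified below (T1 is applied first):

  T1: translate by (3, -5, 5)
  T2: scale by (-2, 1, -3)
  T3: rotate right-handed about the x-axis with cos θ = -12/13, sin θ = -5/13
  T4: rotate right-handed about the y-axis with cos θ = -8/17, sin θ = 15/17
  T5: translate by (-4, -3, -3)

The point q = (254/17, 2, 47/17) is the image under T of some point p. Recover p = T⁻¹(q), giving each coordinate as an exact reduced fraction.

p = (4, -5, -4/3)

T1 = [1 0 0 3; 0 1 0 -5; 0 0 1 5; 0 0 0 1]
T2·T1 = [-2 0 0 -6; 0 1 0 -5; 0 0 -3 -15; 0 0 0 1]
T3·…·T1 = [-2 0 0 -6; 0 -12/13 -15/13 -15/13; 0 -5/13 36/13 205/13; 0 0 0 1]
T4·…·T1 = [16/17 -75/221 540/221 3699/221; 0 -12/13 -15/13 -15/13; 30/17 40/221 -288/221 -470/221; 0 0 0 1]
T5·…·T1 = [16/17 -75/221 540/221 2815/221; 0 -12/13 -15/13 -54/13; 30/17 40/221 -288/221 -1133/221; 0 0 0 1]
det M = 6; M⁻¹ = [4/17 0 15/34 -25/34; -75/221 -12/13 40/221 313/221; 60/221 -5/39 -32/221 -1046/221; 0 0 0 1]
M⁻¹ · (254/17, 2, 47/17)ᵀ = (4, -5, -4/3)ᵀ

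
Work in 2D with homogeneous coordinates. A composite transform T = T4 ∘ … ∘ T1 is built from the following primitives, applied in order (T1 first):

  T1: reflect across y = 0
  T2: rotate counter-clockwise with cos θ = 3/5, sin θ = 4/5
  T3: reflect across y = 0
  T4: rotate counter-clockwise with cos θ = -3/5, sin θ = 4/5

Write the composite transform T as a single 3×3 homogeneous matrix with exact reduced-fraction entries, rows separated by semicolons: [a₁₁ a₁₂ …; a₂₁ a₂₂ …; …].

T = [7/25 -24/25 0; 24/25 7/25 0; 0 0 1]

T1 = [1 0 0; 0 -1 0; 0 0 1]
T2·T1 = [3/5 4/5 0; 4/5 -3/5 0; 0 0 1]
T3·…·T1 = [3/5 4/5 0; -4/5 3/5 0; 0 0 1]
T4·…·T1 = [7/25 -24/25 0; 24/25 7/25 0; 0 0 1]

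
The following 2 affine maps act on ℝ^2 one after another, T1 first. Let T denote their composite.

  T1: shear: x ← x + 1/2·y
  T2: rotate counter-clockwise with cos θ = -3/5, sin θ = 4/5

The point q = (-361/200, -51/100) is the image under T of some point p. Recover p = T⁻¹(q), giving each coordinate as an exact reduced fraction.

p = (-1/5, 7/4)

T1 = [1 1/2 0; 0 1 0; 0 0 1]
T2·T1 = [-3/5 -11/10 0; 4/5 -1/5 0; 0 0 1]
det M = 1; M⁻¹ = [-1/5 11/10 0; -4/5 -3/5 0; 0 0 1]
M⁻¹ · (-361/200, -51/100)ᵀ = (-1/5, 7/4)ᵀ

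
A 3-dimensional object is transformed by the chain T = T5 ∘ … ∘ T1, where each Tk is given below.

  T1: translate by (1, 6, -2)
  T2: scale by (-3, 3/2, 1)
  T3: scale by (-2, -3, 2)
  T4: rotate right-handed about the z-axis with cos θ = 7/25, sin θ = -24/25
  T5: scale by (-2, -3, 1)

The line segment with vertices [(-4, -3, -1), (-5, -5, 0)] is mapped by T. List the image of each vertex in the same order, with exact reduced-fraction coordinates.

image vertices: (36, -81/2, -6), (552/25, -3267/50, -4)

T1 translate by (1, 6, -2): (-4, -3, -1) → (-3, 3, -3); (-5, -5, 0) → (-4, 1, -2)
T2 scale by (-3, 3/2, 1): (-3, 3, -3) → (9, 9/2, -3); (-4, 1, -2) → (12, 3/2, -2)
T3 scale by (-2, -3, 2): (9, 9/2, -3) → (-18, -27/2, -6); (12, 3/2, -2) → (-24, -9/2, -4)
T4 rotate right-handed about the z-axis with cos θ = 7/25, sin θ = -24/25: (-18, -27/2, -6) → (-18, 27/2, -6); (-24, -9/2, -4) → (-276/25, 1089/50, -4)
T5 scale by (-2, -3, 1): (-18, 27/2, -6) → (36, -81/2, -6); (-276/25, 1089/50, -4) → (552/25, -3267/50, -4)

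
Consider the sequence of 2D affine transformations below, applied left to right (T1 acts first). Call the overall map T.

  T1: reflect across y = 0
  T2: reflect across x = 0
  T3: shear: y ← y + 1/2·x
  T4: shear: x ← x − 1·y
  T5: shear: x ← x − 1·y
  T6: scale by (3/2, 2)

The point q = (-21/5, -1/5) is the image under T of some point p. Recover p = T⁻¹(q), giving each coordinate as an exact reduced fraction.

p = (3, -7/5)

T1 = [1 0 0; 0 -1 0; 0 0 1]
T2·T1 = [-1 0 0; 0 -1 0; 0 0 1]
T3·…·T1 = [-1 0 0; -1/2 -1 0; 0 0 1]
T4·…·T1 = [-1/2 1 0; -1/2 -1 0; 0 0 1]
T5·…·T1 = [0 2 0; -1/2 -1 0; 0 0 1]
T6·…·T1 = [0 3 0; -1 -2 0; 0 0 1]
det M = 3; M⁻¹ = [-2/3 -1 0; 1/3 0 0; 0 0 1]
M⁻¹ · (-21/5, -1/5)ᵀ = (3, -7/5)ᵀ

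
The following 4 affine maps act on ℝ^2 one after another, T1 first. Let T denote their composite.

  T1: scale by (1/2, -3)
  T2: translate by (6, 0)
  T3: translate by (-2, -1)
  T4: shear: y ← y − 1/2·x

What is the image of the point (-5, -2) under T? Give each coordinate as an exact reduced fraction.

T1 scale by (1/2, -3): (-5, -2) → (-5/2, 6)
T2 translate by (6, 0): (-5/2, 6) → (7/2, 6)
T3 translate by (-2, -1): (7/2, 6) → (3/2, 5)
T4 shear: y ← y − 1/2·x: (3/2, 5) → (3/2, 17/4)

T(p) = (3/2, 17/4)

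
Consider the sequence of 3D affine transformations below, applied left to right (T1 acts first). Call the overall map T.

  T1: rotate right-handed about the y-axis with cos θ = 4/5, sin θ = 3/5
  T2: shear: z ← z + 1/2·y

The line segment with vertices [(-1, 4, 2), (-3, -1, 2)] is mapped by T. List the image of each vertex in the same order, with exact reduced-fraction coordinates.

image vertices: (2/5, 4, 21/5), (-6/5, -1, 29/10)

T1 rotate right-handed about the y-axis with cos θ = 4/5, sin θ = 3/5: (-1, 4, 2) → (2/5, 4, 11/5); (-3, -1, 2) → (-6/5, -1, 17/5)
T2 shear: z ← z + 1/2·y: (2/5, 4, 11/5) → (2/5, 4, 21/5); (-6/5, -1, 17/5) → (-6/5, -1, 29/10)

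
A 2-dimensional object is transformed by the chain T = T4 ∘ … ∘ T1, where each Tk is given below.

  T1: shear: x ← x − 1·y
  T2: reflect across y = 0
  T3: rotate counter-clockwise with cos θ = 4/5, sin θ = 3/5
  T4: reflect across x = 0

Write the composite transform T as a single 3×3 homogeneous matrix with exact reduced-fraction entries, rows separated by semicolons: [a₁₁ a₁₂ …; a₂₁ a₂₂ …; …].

T = [-4/5 1/5 0; 3/5 -7/5 0; 0 0 1]

T1 = [1 -1 0; 0 1 0; 0 0 1]
T2·T1 = [1 -1 0; 0 -1 0; 0 0 1]
T3·…·T1 = [4/5 -1/5 0; 3/5 -7/5 0; 0 0 1]
T4·…·T1 = [-4/5 1/5 0; 3/5 -7/5 0; 0 0 1]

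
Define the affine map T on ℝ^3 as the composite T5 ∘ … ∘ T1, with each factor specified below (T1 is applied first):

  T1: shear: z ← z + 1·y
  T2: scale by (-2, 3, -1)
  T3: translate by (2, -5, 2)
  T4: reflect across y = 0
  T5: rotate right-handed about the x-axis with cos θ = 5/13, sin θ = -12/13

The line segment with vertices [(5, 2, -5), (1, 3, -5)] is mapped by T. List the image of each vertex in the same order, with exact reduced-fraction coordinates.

T1 shear: z ← z + 1·y: (5, 2, -5) → (5, 2, -3); (1, 3, -5) → (1, 3, -2)
T2 scale by (-2, 3, -1): (5, 2, -3) → (-10, 6, 3); (1, 3, -2) → (-2, 9, 2)
T3 translate by (2, -5, 2): (-10, 6, 3) → (-8, 1, 5); (-2, 9, 2) → (0, 4, 4)
T4 reflect across y = 0: (-8, 1, 5) → (-8, -1, 5); (0, 4, 4) → (0, -4, 4)
T5 rotate right-handed about the x-axis with cos θ = 5/13, sin θ = -12/13: (-8, -1, 5) → (-8, 55/13, 37/13); (0, -4, 4) → (0, 28/13, 68/13)

image vertices: (-8, 55/13, 37/13), (0, 28/13, 68/13)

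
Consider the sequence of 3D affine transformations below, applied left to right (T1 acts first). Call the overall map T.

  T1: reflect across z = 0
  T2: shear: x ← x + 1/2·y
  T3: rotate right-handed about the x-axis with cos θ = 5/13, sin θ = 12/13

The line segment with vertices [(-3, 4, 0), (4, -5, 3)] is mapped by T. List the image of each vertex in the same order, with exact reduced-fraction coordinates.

image vertices: (-1, 20/13, 48/13), (3/2, 11/13, -75/13)

T1 reflect across z = 0: (-3, 4, 0) → (-3, 4, 0); (4, -5, 3) → (4, -5, -3)
T2 shear: x ← x + 1/2·y: (-3, 4, 0) → (-1, 4, 0); (4, -5, -3) → (3/2, -5, -3)
T3 rotate right-handed about the x-axis with cos θ = 5/13, sin θ = 12/13: (-1, 4, 0) → (-1, 20/13, 48/13); (3/2, -5, -3) → (3/2, 11/13, -75/13)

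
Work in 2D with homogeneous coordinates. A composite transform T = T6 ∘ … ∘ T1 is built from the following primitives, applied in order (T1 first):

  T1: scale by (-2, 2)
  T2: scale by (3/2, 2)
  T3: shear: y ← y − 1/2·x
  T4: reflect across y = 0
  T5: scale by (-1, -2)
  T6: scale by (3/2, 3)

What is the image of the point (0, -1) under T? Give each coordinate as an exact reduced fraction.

T(p) = (0, -24)

T1 scale by (-2, 2): (0, -1) → (0, -2)
T2 scale by (3/2, 2): (0, -2) → (0, -4)
T3 shear: y ← y − 1/2·x: (0, -4) → (0, -4)
T4 reflect across y = 0: (0, -4) → (0, 4)
T5 scale by (-1, -2): (0, 4) → (0, -8)
T6 scale by (3/2, 3): (0, -8) → (0, -24)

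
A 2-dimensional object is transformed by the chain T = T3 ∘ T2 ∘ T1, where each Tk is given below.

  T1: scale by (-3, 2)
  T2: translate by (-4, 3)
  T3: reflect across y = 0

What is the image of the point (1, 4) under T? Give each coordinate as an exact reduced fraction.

T1 scale by (-3, 2): (1, 4) → (-3, 8)
T2 translate by (-4, 3): (-3, 8) → (-7, 11)
T3 reflect across y = 0: (-7, 11) → (-7, -11)

T(p) = (-7, -11)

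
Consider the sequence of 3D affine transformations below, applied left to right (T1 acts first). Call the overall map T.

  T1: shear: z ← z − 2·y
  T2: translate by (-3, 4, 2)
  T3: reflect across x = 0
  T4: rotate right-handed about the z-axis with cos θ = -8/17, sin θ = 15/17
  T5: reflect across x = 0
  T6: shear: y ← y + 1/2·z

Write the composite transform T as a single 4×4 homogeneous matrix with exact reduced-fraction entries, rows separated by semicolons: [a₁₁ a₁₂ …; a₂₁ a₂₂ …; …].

T1 = [1 0 0 0; 0 1 0 0; 0 -2 1 0; 0 0 0 1]
T2·T1 = [1 0 0 -3; 0 1 0 4; 0 -2 1 2; 0 0 0 1]
T3·…·T1 = [-1 0 0 3; 0 1 0 4; 0 -2 1 2; 0 0 0 1]
T4·…·T1 = [8/17 -15/17 0 -84/17; -15/17 -8/17 0 13/17; 0 -2 1 2; 0 0 0 1]
T5·…·T1 = [-8/17 15/17 0 84/17; -15/17 -8/17 0 13/17; 0 -2 1 2; 0 0 0 1]
T6·…·T1 = [-8/17 15/17 0 84/17; -15/17 -25/17 1/2 30/17; 0 -2 1 2; 0 0 0 1]

T = [-8/17 15/17 0 84/17; -15/17 -25/17 1/2 30/17; 0 -2 1 2; 0 0 0 1]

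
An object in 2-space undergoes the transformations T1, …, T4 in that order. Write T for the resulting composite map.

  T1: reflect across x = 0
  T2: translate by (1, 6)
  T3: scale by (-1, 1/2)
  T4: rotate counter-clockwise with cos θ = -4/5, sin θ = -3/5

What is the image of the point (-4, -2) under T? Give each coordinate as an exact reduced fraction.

T(p) = (26/5, 7/5)

T1 reflect across x = 0: (-4, -2) → (4, -2)
T2 translate by (1, 6): (4, -2) → (5, 4)
T3 scale by (-1, 1/2): (5, 4) → (-5, 2)
T4 rotate counter-clockwise with cos θ = -4/5, sin θ = -3/5: (-5, 2) → (26/5, 7/5)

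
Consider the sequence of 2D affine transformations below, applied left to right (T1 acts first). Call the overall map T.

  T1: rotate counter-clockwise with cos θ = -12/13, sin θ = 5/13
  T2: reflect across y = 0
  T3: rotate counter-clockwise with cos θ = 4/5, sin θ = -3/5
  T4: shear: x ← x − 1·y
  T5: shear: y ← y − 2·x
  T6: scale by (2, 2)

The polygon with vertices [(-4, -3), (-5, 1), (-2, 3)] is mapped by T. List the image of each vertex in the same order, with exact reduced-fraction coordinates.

image vertices: (914/65, -2334/65), (696/65, -1426/65), (34/65, 246/65)

T1 rotate counter-clockwise with cos θ = -12/13, sin θ = 5/13: (-4, -3) → (63/13, 16/13); (-5, 1) → (55/13, -37/13); (-2, 3) → (9/13, -46/13)
T2 reflect across y = 0: (63/13, 16/13) → (63/13, -16/13); (55/13, -37/13) → (55/13, 37/13); (9/13, -46/13) → (9/13, 46/13)
T3 rotate counter-clockwise with cos θ = 4/5, sin θ = -3/5: (63/13, -16/13) → (204/65, -253/65); (55/13, 37/13) → (331/65, -17/65); (9/13, 46/13) → (174/65, 157/65)
T4 shear: x ← x − 1·y: (204/65, -253/65) → (457/65, -253/65); (331/65, -17/65) → (348/65, -17/65); (174/65, 157/65) → (17/65, 157/65)
T5 shear: y ← y − 2·x: (457/65, -253/65) → (457/65, -1167/65); (348/65, -17/65) → (348/65, -713/65); (17/65, 157/65) → (17/65, 123/65)
T6 scale by (2, 2): (457/65, -1167/65) → (914/65, -2334/65); (348/65, -713/65) → (696/65, -1426/65); (17/65, 123/65) → (34/65, 246/65)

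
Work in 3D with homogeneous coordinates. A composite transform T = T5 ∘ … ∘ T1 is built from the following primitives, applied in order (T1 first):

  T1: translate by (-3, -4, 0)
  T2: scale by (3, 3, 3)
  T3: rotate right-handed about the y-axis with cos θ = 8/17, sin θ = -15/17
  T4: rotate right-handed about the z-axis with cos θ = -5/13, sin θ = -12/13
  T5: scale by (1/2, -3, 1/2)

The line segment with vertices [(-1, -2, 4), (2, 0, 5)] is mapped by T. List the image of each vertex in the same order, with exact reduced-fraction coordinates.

image vertices: (-1146/221, -14526/221, -42/17), (-1203/442, -12024/221, 75/34)

T1 translate by (-3, -4, 0): (-1, -2, 4) → (-4, -6, 4); (2, 0, 5) → (-1, -4, 5)
T2 scale by (3, 3, 3): (-4, -6, 4) → (-12, -18, 12); (-1, -4, 5) → (-3, -12, 15)
T3 rotate right-handed about the y-axis with cos θ = 8/17, sin θ = -15/17: (-12, -18, 12) → (-276/17, -18, -84/17); (-3, -12, 15) → (-249/17, -12, 75/17)
T4 rotate right-handed about the z-axis with cos θ = -5/13, sin θ = -12/13: (-276/17, -18, -84/17) → (-2292/221, 4842/221, -84/17); (-249/17, -12, 75/17) → (-1203/221, 4008/221, 75/17)
T5 scale by (1/2, -3, 1/2): (-2292/221, 4842/221, -84/17) → (-1146/221, -14526/221, -42/17); (-1203/221, 4008/221, 75/17) → (-1203/442, -12024/221, 75/34)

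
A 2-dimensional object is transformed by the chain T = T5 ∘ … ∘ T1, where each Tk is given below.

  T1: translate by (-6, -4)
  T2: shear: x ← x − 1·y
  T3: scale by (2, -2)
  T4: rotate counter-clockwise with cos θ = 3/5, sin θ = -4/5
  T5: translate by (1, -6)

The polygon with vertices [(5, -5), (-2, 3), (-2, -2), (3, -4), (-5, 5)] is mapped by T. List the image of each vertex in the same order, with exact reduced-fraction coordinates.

image vertices: (25, -8), (-29/5, 32/5), (41/5, 22/5), (99/5, -22/5), (-15, 12)

T1 translate by (-6, -4): (5, -5) → (-1, -9); (-2, 3) → (-8, -1); (-2, -2) → (-8, -6); (3, -4) → (-3, -8); (-5, 5) → (-11, 1)
T2 shear: x ← x − 1·y: (-1, -9) → (8, -9); (-8, -1) → (-7, -1); (-8, -6) → (-2, -6); (-3, -8) → (5, -8); (-11, 1) → (-12, 1)
T3 scale by (2, -2): (8, -9) → (16, 18); (-7, -1) → (-14, 2); (-2, -6) → (-4, 12); (5, -8) → (10, 16); (-12, 1) → (-24, -2)
T4 rotate counter-clockwise with cos θ = 3/5, sin θ = -4/5: (16, 18) → (24, -2); (-14, 2) → (-34/5, 62/5); (-4, 12) → (36/5, 52/5); (10, 16) → (94/5, 8/5); (-24, -2) → (-16, 18)
T5 translate by (1, -6): (24, -2) → (25, -8); (-34/5, 62/5) → (-29/5, 32/5); (36/5, 52/5) → (41/5, 22/5); (94/5, 8/5) → (99/5, -22/5); (-16, 18) → (-15, 12)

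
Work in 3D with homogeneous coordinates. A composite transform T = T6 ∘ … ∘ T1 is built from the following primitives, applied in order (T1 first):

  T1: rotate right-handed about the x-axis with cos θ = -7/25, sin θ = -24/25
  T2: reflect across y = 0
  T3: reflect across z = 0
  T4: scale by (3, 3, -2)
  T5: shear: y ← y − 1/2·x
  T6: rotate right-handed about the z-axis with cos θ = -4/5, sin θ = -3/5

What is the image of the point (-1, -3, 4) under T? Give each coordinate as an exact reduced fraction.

T1 rotate right-handed about the x-axis with cos θ = -7/25, sin θ = -24/25: (-1, -3, 4) → (-1, 117/25, 44/25)
T2 reflect across y = 0: (-1, 117/25, 44/25) → (-1, -117/25, 44/25)
T3 reflect across z = 0: (-1, -117/25, 44/25) → (-1, -117/25, -44/25)
T4 scale by (3, 3, -2): (-1, -117/25, -44/25) → (-3, -351/25, 88/25)
T5 shear: y ← y − 1/2·x: (-3, -351/25, 88/25) → (-3, -627/50, 88/25)
T6 rotate right-handed about the z-axis with cos θ = -4/5, sin θ = -3/5: (-3, -627/50, 88/25) → (-1281/250, 1479/125, 88/25)

T(p) = (-1281/250, 1479/125, 88/25)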